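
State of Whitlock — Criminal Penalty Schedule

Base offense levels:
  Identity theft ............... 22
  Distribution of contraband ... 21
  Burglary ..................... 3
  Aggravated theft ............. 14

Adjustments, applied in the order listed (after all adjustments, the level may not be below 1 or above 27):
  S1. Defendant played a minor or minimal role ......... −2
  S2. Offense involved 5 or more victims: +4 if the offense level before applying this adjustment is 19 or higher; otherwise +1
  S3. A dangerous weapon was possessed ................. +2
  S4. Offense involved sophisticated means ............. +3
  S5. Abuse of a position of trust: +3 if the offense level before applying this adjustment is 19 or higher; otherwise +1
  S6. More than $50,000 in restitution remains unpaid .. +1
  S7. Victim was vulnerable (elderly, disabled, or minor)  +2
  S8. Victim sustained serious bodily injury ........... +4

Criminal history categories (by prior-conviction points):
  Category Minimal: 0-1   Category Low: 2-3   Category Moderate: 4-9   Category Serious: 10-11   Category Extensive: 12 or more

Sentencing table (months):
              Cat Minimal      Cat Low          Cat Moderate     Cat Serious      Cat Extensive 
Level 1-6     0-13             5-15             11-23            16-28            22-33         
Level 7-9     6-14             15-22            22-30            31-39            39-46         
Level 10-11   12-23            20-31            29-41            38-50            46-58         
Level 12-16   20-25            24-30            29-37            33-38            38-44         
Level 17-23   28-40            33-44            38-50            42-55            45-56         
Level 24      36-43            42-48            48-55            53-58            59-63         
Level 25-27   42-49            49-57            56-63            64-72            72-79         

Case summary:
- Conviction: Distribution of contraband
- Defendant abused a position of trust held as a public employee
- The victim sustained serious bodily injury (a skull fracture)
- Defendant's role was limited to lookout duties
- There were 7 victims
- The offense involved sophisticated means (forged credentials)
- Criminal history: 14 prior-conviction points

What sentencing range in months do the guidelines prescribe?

Base offense level for distribution of contraband: 21.
S1 applies: 21 − 2 = 19.
S2 applies (level before this adjustment is 19 ≥ 19, so +4): 19 + 4 = 23.
S3 does not apply.
S4 applies: 23 + 3 = 26.
S5 applies (level before this adjustment is 26 ≥ 19, so +3): 26 + 3 = 29.
S8 applies: 29 + 4 = 33.
Level 33 exceeds the maximum of 27; capped at 27.
Final offense level: 27.
Criminal history: 14 prior points → Category Extensive (12+).
Level 27 falls in the 25-27 band.
Grid: Level 25-27 × Category Extensive = 72-79 months.

72-79 months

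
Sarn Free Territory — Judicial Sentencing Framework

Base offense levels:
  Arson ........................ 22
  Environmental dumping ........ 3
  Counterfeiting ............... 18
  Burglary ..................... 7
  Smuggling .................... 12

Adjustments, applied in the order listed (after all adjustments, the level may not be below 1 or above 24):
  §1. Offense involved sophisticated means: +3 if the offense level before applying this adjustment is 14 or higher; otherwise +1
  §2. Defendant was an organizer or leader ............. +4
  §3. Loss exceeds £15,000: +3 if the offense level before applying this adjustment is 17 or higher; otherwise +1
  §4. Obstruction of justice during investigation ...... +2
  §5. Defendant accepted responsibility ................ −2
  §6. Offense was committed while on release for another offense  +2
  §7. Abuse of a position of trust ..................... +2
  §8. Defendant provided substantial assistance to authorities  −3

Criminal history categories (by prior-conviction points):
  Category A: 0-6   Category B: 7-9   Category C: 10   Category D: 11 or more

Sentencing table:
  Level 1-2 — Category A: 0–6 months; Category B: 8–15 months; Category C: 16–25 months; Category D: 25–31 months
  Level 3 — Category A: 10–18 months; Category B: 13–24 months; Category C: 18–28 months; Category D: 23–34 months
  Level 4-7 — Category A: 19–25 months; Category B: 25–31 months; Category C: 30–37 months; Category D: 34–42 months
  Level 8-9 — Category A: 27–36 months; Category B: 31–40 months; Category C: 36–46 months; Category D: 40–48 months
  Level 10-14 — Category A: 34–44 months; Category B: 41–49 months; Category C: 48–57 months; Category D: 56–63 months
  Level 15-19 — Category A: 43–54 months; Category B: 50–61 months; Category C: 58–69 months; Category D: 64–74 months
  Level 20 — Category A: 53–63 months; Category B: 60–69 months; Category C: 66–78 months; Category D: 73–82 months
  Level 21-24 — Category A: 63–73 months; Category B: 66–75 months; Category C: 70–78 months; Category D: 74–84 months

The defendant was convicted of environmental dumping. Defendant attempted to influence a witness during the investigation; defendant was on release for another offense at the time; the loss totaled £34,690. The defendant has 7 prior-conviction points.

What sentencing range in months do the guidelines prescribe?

31-40 months

Base offense level for environmental dumping: 3.
§1 does not apply.
§2 does not apply.
§3 applies (level before this adjustment is 3 < 17, so +1): 3 + 1 = 4.
§4 applies: 4 + 2 = 6.
§6 applies: 6 + 2 = 8.
§8 does not apply.
Final offense level: 8.
Criminal history: 7 prior points → Category B (7-9).
Level 8 falls in the 8-9 band.
Grid: Level 8-9 × Category B = 31-40 months.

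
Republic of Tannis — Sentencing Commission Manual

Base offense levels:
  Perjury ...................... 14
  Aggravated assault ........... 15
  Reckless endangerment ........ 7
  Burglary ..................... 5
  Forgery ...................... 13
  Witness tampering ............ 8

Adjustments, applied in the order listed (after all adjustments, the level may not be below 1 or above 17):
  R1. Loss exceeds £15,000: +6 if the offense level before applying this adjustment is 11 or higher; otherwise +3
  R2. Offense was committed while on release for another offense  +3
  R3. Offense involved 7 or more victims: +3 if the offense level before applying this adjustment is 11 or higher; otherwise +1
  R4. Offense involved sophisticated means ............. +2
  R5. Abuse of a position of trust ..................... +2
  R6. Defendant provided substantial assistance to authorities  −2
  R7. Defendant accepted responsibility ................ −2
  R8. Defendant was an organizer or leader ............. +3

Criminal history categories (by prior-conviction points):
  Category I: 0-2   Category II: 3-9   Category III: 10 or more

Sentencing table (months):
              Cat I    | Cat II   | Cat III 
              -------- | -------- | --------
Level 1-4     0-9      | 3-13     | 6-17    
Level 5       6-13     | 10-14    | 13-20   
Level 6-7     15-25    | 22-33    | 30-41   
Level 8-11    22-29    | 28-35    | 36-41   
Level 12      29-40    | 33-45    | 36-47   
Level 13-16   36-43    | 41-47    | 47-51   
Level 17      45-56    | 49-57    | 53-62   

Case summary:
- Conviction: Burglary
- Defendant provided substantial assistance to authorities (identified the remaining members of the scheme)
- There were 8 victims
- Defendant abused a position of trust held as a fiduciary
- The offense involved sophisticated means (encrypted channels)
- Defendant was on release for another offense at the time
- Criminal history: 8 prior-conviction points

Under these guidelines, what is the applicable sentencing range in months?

28-35 months

Base offense level for burglary: 5.
R1 does not apply.
R2 applies: 5 + 3 = 8.
R3 applies (level before this adjustment is 8 < 11, so +1): 8 + 1 = 9.
R4 applies: 9 + 2 = 11.
R5 applies: 11 + 2 = 13.
R6 applies: 13 − 2 = 11.
Final offense level: 11.
Criminal history: 8 prior points → Category II (3-9).
Level 11 falls in the 8-11 band.
Grid: Level 8-11 × Category II = 28-35 months.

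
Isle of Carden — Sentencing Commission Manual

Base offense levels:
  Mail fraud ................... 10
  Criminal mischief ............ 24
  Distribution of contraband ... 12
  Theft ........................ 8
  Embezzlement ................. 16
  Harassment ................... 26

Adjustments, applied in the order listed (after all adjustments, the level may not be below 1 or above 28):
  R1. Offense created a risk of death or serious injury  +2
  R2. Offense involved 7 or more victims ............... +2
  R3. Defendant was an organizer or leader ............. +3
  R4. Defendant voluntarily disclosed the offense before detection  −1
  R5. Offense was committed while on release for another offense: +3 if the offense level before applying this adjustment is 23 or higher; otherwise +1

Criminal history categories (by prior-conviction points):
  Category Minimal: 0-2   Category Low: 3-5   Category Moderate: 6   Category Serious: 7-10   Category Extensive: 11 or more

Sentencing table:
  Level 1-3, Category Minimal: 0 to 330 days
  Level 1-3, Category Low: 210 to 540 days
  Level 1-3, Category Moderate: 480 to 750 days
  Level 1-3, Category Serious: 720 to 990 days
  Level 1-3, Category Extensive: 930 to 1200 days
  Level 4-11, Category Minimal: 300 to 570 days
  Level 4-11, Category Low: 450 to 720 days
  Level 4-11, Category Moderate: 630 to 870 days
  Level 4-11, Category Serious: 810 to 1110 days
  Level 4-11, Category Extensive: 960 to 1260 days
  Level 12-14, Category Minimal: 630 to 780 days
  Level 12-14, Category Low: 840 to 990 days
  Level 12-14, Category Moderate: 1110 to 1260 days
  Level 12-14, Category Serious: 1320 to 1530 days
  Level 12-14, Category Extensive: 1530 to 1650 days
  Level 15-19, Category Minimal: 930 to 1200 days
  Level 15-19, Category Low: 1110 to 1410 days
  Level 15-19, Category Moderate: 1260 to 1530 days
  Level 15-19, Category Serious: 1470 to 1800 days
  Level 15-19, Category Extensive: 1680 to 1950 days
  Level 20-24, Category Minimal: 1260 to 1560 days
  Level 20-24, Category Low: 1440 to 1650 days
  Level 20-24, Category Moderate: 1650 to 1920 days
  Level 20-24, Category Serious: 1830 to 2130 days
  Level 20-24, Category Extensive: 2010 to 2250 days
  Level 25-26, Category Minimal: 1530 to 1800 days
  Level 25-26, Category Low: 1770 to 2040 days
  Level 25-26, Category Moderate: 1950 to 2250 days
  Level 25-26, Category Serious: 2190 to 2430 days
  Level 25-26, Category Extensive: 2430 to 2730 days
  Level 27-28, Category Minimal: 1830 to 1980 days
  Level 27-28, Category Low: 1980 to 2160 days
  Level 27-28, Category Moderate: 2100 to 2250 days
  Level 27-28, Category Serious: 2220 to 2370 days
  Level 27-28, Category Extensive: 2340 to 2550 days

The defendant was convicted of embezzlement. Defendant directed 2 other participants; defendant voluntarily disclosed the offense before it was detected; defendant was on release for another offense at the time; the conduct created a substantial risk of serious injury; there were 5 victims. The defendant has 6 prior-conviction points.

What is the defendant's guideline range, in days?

1650-1920 days

Base offense level for embezzlement: 16.
R1 applies: 16 + 2 = 18.
R2 does not apply.
R3 applies: 18 + 3 = 21.
R4 applies: 21 − 1 = 20.
R5 applies (level before this adjustment is 20 < 23, so +1): 20 + 1 = 21.
Final offense level: 21.
Criminal history: 6 prior points → Category Moderate (6).
Level 21 falls in the 20-24 band.
Grid: Level 20-24 × Category Moderate = 1650-1920 days.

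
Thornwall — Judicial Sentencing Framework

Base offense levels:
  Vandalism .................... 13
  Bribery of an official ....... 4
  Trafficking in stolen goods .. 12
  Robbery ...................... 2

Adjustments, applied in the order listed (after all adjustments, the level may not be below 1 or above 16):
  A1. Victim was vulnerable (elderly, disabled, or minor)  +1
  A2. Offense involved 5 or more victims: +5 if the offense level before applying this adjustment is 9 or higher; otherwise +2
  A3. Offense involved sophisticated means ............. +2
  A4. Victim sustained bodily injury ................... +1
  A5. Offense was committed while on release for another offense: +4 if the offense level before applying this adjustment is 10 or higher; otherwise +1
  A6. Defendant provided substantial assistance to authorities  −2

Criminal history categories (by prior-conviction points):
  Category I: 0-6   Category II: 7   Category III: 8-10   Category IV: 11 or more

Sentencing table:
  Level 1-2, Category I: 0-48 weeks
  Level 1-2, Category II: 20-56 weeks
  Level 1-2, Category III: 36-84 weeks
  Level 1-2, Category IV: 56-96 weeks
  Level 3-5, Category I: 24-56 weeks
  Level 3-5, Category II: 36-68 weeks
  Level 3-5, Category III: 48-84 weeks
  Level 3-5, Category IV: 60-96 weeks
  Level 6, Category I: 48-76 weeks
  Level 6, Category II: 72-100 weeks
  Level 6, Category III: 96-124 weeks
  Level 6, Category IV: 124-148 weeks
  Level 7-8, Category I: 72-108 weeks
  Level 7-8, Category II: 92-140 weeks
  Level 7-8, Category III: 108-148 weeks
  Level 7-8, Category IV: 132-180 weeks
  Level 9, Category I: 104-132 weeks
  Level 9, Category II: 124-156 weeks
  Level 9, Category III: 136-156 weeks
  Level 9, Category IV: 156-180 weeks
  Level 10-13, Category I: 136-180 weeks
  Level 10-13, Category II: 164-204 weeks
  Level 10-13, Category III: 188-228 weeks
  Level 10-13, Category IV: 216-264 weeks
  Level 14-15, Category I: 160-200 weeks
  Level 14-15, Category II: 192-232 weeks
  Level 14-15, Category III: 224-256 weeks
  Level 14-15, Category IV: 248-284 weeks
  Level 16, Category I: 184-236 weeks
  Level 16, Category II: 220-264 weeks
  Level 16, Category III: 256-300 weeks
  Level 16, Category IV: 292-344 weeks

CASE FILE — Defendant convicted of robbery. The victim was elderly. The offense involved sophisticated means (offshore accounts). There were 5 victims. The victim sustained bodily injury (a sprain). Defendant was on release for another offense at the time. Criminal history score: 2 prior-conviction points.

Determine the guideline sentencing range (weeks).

Base offense level for robbery: 2.
A1 applies: 2 + 1 = 3.
A2 applies (level before this adjustment is 3 < 9, so +2): 3 + 2 = 5.
A3 applies: 5 + 2 = 7.
A4 applies: 7 + 1 = 8.
A5 applies (level before this adjustment is 8 < 10, so +1): 8 + 1 = 9.
Final offense level: 9.
Criminal history: 2 prior points → Category I (0-6).
Level 9 falls in the 9 band.
Grid: Level 9 × Category I = 104-132 weeks.

104-132 weeks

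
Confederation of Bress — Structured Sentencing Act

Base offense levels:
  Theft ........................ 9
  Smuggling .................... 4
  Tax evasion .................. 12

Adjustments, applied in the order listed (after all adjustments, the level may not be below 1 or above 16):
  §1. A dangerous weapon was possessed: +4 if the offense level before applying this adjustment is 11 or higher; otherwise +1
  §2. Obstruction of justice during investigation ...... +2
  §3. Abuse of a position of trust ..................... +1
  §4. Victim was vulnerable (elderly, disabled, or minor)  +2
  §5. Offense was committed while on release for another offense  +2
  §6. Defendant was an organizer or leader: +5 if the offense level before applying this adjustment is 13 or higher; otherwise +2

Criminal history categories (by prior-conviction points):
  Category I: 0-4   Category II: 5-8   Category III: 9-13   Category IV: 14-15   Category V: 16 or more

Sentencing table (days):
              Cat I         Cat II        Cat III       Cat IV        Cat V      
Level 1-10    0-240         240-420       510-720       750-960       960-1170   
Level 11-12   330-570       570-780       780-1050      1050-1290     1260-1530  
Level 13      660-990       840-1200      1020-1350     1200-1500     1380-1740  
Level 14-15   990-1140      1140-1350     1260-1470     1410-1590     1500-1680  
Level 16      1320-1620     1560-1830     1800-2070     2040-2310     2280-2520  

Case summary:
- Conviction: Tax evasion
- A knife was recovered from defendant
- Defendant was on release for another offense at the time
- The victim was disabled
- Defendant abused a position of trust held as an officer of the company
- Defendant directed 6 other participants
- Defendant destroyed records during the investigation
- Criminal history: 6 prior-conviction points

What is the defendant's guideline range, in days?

Base offense level for tax evasion: 12.
§1 applies (level before this adjustment is 12 ≥ 11, so +4): 12 + 4 = 16.
§2 applies: 16 + 2 = 18.
§3 applies: 18 + 1 = 19.
§4 applies: 19 + 2 = 21.
§5 applies: 21 + 2 = 23.
§6 applies (level before this adjustment is 23 ≥ 13, so +5): 23 + 5 = 28.
Level 28 exceeds the maximum of 16; capped at 16.
Final offense level: 16.
Criminal history: 6 prior points → Category II (5-8).
Level 16 falls in the 16 band.
Grid: Level 16 × Category II = 1560-1830 days.

1560-1830 days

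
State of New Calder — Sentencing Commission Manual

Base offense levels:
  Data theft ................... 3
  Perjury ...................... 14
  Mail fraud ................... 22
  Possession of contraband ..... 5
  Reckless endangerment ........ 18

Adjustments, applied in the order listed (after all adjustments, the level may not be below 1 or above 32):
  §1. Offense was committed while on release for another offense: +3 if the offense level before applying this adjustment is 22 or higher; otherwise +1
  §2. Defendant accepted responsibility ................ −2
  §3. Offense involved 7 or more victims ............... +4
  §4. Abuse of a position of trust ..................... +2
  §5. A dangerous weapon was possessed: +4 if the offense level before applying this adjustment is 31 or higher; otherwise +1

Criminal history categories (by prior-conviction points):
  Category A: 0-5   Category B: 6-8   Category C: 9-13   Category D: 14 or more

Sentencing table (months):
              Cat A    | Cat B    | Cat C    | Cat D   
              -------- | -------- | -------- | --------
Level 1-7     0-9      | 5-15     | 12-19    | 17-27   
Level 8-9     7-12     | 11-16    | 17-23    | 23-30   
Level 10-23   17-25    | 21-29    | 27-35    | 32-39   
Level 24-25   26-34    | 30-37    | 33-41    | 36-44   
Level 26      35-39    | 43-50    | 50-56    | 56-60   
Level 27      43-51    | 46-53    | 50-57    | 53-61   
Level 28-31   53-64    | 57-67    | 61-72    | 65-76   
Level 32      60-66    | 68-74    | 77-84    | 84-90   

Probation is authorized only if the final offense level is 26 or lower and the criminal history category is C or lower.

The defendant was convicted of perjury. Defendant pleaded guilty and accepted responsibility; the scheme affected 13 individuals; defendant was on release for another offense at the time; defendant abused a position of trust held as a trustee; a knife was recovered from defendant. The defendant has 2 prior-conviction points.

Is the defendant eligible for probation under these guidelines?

Base offense level for perjury: 14.
§1 applies (level before this adjustment is 14 < 22, so +1): 14 + 1 = 15.
§2 applies: 15 − 2 = 13.
§3 applies: 13 + 4 = 17.
§4 applies: 17 + 2 = 19.
§5 applies (level before this adjustment is 19 < 31, so +1): 19 + 1 = 20.
Final offense level: 20.
Criminal history: 2 prior points → Category A (0-5).
Level 20 falls in the 10-23 band.
Grid: Level 10-23 × Category A = 17-25 months.
Probation check: level 20 ≤ 26 and category A ≤ C → eligible.

Yes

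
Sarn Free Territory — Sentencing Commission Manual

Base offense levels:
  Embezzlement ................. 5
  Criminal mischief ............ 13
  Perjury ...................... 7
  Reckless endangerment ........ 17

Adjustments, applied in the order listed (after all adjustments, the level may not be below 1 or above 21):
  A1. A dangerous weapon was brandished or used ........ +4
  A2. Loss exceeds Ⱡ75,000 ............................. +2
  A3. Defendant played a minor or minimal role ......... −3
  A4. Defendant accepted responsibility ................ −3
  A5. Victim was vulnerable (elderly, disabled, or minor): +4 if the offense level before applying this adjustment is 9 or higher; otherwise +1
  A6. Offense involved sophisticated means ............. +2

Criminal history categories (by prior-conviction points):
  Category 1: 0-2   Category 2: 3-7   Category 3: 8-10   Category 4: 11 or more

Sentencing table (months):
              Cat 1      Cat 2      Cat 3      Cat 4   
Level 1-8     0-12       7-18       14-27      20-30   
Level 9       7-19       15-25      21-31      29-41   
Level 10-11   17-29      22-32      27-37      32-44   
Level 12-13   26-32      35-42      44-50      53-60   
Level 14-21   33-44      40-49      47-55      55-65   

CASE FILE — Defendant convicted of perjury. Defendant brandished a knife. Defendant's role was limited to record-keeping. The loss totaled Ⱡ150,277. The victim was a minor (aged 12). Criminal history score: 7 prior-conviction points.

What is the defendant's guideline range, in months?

40-49 months

Base offense level for perjury: 7.
A1 applies: 7 + 4 = 11.
A2 applies: 11 + 2 = 13.
A3 applies: 13 − 3 = 10.
A4 does not apply.
A5 applies (level before this adjustment is 10 ≥ 9, so +4): 10 + 4 = 14.
Final offense level: 14.
Criminal history: 7 prior points → Category 2 (3-7).
Level 14 falls in the 14-21 band.
Grid: Level 14-21 × Category 2 = 40-49 months.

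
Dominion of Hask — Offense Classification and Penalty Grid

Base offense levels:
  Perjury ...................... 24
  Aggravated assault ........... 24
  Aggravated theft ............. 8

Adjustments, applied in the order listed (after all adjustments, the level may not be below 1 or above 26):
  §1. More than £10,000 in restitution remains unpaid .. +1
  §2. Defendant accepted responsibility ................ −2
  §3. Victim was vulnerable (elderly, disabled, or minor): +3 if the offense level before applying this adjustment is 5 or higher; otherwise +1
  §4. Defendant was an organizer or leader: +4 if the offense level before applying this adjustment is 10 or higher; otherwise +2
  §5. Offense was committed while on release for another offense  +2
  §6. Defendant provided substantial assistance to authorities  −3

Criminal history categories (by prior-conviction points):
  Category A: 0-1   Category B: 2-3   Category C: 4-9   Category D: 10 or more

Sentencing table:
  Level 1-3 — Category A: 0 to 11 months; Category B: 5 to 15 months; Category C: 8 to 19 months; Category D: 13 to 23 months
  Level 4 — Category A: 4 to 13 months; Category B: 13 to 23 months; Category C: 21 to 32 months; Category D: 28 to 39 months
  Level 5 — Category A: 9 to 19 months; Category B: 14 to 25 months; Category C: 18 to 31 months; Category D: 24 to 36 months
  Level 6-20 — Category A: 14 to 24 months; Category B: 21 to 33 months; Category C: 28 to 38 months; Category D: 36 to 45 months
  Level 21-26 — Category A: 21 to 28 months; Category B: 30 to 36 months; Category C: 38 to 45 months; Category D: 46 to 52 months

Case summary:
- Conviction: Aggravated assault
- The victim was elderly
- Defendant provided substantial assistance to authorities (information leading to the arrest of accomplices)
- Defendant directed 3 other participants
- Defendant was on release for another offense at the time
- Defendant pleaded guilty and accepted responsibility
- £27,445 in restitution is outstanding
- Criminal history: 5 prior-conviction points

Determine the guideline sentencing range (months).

38-45 months

Base offense level for aggravated assault: 24.
§1 applies: 24 + 1 = 25.
§2 applies: 25 − 2 = 23.
§3 applies (level before this adjustment is 23 ≥ 5, so +3): 23 + 3 = 26.
§4 applies (level before this adjustment is 26 ≥ 10, so +4): 26 + 4 = 30.
§5 applies: 30 + 2 = 32.
§6 applies: 32 − 3 = 29.
Level 29 exceeds the maximum of 26; capped at 26.
Final offense level: 26.
Criminal history: 5 prior points → Category C (4-9).
Level 26 falls in the 21-26 band.
Grid: Level 21-26 × Category C = 38-45 months.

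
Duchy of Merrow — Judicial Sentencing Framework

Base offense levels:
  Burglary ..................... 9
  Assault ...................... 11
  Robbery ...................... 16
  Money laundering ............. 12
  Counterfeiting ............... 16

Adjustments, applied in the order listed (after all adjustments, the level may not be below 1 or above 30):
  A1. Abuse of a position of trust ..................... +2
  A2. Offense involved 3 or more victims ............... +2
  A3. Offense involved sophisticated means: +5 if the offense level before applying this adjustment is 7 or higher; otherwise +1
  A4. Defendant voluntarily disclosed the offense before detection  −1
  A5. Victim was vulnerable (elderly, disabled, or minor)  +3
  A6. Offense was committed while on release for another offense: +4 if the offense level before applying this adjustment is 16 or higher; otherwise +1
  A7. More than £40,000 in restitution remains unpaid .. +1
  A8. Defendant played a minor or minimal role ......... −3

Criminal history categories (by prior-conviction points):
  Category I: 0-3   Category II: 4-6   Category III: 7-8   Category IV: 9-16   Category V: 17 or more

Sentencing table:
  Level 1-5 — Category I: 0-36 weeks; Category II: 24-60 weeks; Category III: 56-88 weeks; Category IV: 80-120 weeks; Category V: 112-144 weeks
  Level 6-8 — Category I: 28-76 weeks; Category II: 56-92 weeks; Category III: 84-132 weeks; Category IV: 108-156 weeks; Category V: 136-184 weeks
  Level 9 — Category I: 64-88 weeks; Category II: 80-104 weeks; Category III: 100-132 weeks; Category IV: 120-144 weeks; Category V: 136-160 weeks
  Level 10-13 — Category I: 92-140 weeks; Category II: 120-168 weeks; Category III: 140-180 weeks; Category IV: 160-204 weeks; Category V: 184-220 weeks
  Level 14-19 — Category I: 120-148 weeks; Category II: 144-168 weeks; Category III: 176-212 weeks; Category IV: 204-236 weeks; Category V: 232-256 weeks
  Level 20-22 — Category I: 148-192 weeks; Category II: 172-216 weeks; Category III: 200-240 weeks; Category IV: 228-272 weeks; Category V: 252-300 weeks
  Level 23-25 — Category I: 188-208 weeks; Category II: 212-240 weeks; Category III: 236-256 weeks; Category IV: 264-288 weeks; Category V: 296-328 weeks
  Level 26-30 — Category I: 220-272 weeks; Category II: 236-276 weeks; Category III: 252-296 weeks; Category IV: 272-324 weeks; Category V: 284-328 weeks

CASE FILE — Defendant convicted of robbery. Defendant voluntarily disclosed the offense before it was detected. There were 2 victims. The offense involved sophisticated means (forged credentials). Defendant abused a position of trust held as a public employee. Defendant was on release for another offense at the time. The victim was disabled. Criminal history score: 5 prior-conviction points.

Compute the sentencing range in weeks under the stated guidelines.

Base offense level for robbery: 16.
A1 applies: 16 + 2 = 18.
A2 does not apply.
A3 applies (level before this adjustment is 18 ≥ 7, so +5): 18 + 5 = 23.
A4 applies: 23 − 1 = 22.
A5 applies: 22 + 3 = 25.
A6 applies (level before this adjustment is 25 ≥ 16, so +4): 25 + 4 = 29.
Final offense level: 29.
Criminal history: 5 prior points → Category II (4-6).
Level 29 falls in the 26-30 band.
Grid: Level 26-30 × Category II = 236-276 weeks.

236-276 weeks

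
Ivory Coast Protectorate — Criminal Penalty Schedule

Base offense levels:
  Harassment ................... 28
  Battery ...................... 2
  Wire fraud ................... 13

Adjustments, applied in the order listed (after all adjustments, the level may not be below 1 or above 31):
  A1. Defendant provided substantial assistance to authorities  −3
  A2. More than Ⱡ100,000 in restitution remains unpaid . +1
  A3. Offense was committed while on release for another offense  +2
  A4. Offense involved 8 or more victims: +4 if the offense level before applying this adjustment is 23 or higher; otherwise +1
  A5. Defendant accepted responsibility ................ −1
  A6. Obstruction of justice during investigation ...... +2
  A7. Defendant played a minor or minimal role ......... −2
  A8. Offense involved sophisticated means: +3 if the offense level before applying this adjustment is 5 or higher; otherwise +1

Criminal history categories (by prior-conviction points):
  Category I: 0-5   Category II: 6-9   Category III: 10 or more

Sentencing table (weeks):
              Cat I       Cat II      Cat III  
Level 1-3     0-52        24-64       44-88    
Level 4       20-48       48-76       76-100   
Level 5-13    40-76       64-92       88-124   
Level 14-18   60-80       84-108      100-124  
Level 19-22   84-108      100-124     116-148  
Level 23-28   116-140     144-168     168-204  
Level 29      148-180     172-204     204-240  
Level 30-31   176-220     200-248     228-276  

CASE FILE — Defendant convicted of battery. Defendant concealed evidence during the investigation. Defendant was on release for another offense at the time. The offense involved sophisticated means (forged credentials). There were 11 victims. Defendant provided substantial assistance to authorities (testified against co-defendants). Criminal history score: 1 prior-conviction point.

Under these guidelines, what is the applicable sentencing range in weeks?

40-76 weeks

Base offense level for battery: 2.
A1 applies: 2 − 3 = -1.
A3 applies: -1 + 2 = 1.
A4 applies (level before this adjustment is 1 < 23, so +1): 1 + 1 = 2.
A5 does not apply.
A6 applies: 2 + 2 = 4.
A7 does not apply.
A8 applies (level before this adjustment is 4 < 5, so +1): 4 + 1 = 5.
Final offense level: 5.
Criminal history: 1 prior point → Category I (0-5).
Level 5 falls in the 5-13 band.
Grid: Level 5-13 × Category I = 40-76 weeks.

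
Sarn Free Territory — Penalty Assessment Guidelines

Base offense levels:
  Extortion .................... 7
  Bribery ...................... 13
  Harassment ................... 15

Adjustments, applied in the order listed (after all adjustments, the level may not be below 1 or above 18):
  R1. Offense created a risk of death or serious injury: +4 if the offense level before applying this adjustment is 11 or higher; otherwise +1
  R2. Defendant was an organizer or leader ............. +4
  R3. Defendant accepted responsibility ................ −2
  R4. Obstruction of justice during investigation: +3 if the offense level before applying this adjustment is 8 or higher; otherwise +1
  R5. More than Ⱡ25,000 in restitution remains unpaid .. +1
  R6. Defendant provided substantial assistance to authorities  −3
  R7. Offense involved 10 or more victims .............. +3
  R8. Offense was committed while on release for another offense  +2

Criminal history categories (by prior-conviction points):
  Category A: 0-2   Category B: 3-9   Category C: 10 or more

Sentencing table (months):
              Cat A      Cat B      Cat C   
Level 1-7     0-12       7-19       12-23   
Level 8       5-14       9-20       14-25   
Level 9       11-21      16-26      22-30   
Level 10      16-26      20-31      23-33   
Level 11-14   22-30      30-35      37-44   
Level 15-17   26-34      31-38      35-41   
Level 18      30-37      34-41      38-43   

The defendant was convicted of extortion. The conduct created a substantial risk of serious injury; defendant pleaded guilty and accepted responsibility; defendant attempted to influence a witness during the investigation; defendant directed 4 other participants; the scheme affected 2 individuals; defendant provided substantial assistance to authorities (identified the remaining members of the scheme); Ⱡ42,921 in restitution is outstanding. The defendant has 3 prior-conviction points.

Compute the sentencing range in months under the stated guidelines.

Base offense level for extortion: 7.
R1 applies (level before this adjustment is 7 < 11, so +1): 7 + 1 = 8.
R2 applies: 8 + 4 = 12.
R3 applies: 12 − 2 = 10.
R4 applies (level before this adjustment is 10 ≥ 8, so +3): 10 + 3 = 13.
R5 applies: 13 + 1 = 14.
R6 applies: 14 − 3 = 11.
R7 does not apply.
R8 does not apply.
Final offense level: 11.
Criminal history: 3 prior points → Category B (3-9).
Level 11 falls in the 11-14 band.
Grid: Level 11-14 × Category B = 30-35 months.

30-35 months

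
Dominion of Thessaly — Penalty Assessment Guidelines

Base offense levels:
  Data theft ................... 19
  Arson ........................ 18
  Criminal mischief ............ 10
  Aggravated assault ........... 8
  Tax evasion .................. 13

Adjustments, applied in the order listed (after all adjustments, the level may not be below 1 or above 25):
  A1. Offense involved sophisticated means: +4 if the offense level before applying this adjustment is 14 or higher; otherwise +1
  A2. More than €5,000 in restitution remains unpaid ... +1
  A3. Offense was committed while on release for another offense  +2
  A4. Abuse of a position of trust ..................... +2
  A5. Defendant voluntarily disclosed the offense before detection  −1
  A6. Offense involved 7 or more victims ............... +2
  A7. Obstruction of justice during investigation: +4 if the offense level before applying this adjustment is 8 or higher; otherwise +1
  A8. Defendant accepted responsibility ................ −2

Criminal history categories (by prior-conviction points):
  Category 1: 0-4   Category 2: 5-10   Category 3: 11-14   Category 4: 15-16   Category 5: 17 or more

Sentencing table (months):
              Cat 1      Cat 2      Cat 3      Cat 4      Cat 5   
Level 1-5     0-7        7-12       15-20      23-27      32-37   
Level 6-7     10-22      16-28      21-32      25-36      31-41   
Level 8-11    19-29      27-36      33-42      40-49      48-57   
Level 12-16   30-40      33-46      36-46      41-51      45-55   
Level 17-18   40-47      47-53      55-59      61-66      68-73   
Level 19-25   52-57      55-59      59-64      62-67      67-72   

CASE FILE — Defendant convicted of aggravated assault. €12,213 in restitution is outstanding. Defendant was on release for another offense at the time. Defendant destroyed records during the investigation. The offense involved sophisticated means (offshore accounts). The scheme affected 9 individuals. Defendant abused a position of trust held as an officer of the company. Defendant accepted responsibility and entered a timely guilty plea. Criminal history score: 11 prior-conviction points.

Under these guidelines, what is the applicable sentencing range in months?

Base offense level for aggravated assault: 8.
A1 applies (level before this adjustment is 8 < 14, so +1): 8 + 1 = 9.
A2 applies: 9 + 1 = 10.
A3 applies: 10 + 2 = 12.
A4 applies: 12 + 2 = 14.
A5 does not apply.
A6 applies: 14 + 2 = 16.
A7 applies (level before this adjustment is 16 ≥ 8, so +4): 16 + 4 = 20.
A8 applies: 20 − 2 = 18.
Final offense level: 18.
Criminal history: 11 prior points → Category 3 (11-14).
Level 18 falls in the 17-18 band.
Grid: Level 17-18 × Category 3 = 55-59 months.

55-59 months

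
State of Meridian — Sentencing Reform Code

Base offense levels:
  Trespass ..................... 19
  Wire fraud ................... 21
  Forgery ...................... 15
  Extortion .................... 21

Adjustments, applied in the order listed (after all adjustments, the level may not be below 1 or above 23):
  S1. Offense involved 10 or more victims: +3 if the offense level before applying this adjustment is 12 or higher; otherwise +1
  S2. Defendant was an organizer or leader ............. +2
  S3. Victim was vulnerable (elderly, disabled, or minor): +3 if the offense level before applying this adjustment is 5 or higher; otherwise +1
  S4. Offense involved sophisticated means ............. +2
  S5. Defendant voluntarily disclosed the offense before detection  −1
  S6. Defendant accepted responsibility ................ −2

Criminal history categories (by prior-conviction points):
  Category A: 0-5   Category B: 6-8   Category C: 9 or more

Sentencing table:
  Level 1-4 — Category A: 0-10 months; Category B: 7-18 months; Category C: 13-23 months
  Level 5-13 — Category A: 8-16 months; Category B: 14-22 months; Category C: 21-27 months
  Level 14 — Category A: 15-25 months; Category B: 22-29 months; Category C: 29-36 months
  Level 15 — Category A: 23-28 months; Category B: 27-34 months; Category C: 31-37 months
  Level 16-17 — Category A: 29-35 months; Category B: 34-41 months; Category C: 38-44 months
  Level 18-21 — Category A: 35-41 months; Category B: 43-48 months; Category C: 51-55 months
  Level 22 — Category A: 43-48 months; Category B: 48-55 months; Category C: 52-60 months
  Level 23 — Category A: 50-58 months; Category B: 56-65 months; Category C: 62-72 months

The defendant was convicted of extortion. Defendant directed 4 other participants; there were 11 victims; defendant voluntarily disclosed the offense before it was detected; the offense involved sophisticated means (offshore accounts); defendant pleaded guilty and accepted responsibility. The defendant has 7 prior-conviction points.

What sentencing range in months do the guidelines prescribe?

Base offense level for extortion: 21.
S1 applies (level before this adjustment is 21 ≥ 12, so +3): 21 + 3 = 24.
S2 applies: 24 + 2 = 26.
S4 applies: 26 + 2 = 28.
S5 applies: 28 − 1 = 27.
S6 applies: 27 − 2 = 25.
Level 25 exceeds the maximum of 23; capped at 23.
Final offense level: 23.
Criminal history: 7 prior points → Category B (6-8).
Level 23 falls in the 23 band.
Grid: Level 23 × Category B = 56-65 months.

56-65 months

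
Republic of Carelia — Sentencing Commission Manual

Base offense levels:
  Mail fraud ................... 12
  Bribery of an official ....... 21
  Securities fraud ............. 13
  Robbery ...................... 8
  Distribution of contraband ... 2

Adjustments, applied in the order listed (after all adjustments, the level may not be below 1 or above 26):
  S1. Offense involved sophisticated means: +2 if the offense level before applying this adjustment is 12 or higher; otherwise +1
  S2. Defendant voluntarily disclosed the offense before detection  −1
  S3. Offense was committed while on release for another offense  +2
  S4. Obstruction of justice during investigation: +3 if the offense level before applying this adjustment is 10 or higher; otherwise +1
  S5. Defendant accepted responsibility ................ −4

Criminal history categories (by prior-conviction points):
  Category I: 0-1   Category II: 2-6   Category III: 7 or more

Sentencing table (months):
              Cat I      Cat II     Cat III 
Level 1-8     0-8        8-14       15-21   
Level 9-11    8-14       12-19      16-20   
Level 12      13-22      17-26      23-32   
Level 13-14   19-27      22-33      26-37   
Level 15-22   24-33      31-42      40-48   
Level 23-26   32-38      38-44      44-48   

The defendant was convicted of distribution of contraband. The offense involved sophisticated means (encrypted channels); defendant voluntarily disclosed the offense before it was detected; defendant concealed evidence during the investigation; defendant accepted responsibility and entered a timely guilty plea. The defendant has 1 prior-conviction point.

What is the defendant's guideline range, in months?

0-8 months

Base offense level for distribution of contraband: 2.
S1 applies (level before this adjustment is 2 < 12, so +1): 2 + 1 = 3.
S2 applies: 3 − 1 = 2.
S3 does not apply.
S4 applies (level before this adjustment is 2 < 10, so +1): 2 + 1 = 3.
S5 applies: 3 − 4 = -1.
Level -1 is below the minimum of 1; floored at 1.
Final offense level: 1.
Criminal history: 1 prior point → Category I (0-1).
Level 1 falls in the 1-8 band.
Grid: Level 1-8 × Category I = 0-8 months.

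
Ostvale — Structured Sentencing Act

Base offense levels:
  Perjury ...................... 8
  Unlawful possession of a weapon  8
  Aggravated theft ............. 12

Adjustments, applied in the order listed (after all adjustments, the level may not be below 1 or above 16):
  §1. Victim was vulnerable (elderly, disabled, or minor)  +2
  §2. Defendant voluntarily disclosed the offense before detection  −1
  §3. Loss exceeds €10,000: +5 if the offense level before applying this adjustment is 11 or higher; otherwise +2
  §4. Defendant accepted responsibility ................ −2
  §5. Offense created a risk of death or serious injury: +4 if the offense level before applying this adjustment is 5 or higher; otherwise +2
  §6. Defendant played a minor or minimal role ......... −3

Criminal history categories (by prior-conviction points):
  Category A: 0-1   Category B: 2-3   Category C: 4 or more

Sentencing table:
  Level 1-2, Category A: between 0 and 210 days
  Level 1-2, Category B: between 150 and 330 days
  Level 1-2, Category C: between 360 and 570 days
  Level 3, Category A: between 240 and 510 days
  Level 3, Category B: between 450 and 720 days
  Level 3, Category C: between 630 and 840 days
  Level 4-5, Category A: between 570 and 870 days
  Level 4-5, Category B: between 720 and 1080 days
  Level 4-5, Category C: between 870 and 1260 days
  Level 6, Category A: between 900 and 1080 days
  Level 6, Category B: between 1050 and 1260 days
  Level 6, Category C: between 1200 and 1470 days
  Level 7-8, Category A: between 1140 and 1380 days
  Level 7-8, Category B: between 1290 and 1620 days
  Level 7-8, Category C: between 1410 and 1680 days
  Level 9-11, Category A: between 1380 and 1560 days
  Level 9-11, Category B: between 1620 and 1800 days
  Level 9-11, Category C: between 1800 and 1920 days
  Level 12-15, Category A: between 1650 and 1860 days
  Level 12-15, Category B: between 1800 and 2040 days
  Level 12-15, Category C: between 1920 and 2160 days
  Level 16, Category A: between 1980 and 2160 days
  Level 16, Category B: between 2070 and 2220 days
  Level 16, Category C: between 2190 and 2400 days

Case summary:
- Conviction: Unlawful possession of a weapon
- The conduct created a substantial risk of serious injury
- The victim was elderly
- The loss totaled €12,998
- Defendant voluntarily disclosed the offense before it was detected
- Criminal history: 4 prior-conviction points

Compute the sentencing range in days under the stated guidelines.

Base offense level for unlawful possession of a weapon: 8.
§1 applies: 8 + 2 = 10.
§2 applies: 10 − 1 = 9.
§3 applies (level before this adjustment is 9 < 11, so +2): 9 + 2 = 11.
§4 does not apply.
§5 applies (level before this adjustment is 11 ≥ 5, so +4): 11 + 4 = 15.
§6 does not apply.
Final offense level: 15.
Criminal history: 4 prior points → Category C (4+).
Level 15 falls in the 12-15 band.
Grid: Level 12-15 × Category C = 1920-2160 days.

1920-2160 days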